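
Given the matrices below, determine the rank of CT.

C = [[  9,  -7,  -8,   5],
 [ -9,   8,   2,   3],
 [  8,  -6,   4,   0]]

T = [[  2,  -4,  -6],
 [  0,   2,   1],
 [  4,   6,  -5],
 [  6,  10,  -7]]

2

First compute CT:
[[ 16, -48, -56],
 [  8,  94,  31],
 [ 32, -20, -74]]
Now row reduce the product.
R2 ← R2 − (1/2)·R1: [0, 118, 59]
R3 ← R3 − (2)·R1: [0, 76, 38]
R3 ← R3 − (38/59)·R2: [0, 0, 0]
2 nonzero rows, so rank(CT) = 2.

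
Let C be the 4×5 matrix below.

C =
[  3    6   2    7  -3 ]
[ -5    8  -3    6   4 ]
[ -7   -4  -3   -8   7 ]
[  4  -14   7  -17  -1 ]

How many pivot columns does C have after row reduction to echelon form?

Row reduce to echelon form.
R2 ← R2 + (5/3)·R1: [0, 18, 1/3, 53/3, -1]
R3 ← R3 + (7/3)·R1: [0, 10, 5/3, 25/3, 0]
R4 ← R4 − (4/3)·R1: [0, -22, 13/3, -79/3, 3]
R3 ← R3 − (5/9)·R2: [0, 0, 40/27, -40/27, 5/9]
R4 ← R4 + (11/9)·R2: [0, 0, 128/27, -128/27, 16/9]
R4 ← R4 − (16/5)·R3: [0, 0, 0, 0, 0]
Echelon form has 3 nonzero rows, so rank(C) = 3.
Each nonzero row contributes one pivot column: 3 pivot columns.

3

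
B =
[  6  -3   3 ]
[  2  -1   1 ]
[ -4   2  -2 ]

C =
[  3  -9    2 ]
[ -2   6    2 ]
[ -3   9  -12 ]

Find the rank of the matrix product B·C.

First compute BC:
[[ 15, -45, -30],
 [  5, -15, -10],
 [-10,  30,  20]]
Now row reduce the product.
R2 ← R2 − (1/3)·R1: [0, 0, 0]
R3 ← R3 + (2/3)·R1: [0, 0, 0]
1 nonzero row, so rank(BC) = 1.

1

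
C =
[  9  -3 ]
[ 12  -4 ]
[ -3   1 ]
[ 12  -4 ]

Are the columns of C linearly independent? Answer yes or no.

Row reduce C to echelon form.
R2 ← R2 − (4/3)·R1: [0, 0]
R3 ← R3 + (1/3)·R1: [0, 0]
R4 ← R4 − (4/3)·R1: [0, 0]
1 pivot among 2 columns.
Only 1 < 2 pivot columns, so the columns are linearly dependent.

no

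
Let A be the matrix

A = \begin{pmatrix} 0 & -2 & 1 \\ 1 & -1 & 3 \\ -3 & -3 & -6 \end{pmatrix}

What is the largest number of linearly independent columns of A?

Row reduce to echelon form.
Swap R1 ↔ R2
R3 ← R3 + (3)·R1: [0, -6, 3]
R3 ← R3 − (3)·R2: [0, 0, 0]
Echelon form has 2 nonzero rows, so rank(A) = 2.
The rank gives the maximum number of linearly independent columns: 2.

2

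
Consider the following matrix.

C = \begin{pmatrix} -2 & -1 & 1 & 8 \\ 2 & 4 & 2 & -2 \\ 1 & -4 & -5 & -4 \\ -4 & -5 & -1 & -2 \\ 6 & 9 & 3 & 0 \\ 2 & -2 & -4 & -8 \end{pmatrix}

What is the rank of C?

3

Row reduce to echelon form.
R2 ← R2 + R1: [0, 3, 3, 6]
R3 ← R3 + (1/2)·R1: [0, -9/2, -9/2, 0]
R4 ← R4 − (2)·R1: [0, -3, -3, -18]
R5 ← R5 + (3)·R1: [0, 6, 6, 24]
R6 ← R6 + R1: [0, -3, -3, 0]
R3 ← R3 + (3/2)·R2: [0, 0, 0, 9]
R4 ← R4 + R2: [0, 0, 0, -12]
R5 ← R5 − (2)·R2: [0, 0, 0, 12]
R6 ← R6 + R2: [0, 0, 0, 6]
R4 ← R4 + (4/3)·R3: [0, 0, 0, 0]
R5 ← R5 − (4/3)·R3: [0, 0, 0, 0]
R6 ← R6 − (2/3)·R3: [0, 0, 0, 0]
Echelon form has 3 nonzero rows, so rank(C) = 3.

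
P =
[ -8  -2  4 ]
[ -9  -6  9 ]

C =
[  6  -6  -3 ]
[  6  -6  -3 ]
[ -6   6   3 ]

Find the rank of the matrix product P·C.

First compute PC:
[[-84,  84,  42],
 [-144, 144,  72]]
Now row reduce the product.
R2 ← R2 − (12/7)·R1: [0, 0, 0]
1 nonzero row, so rank(PC) = 1.

1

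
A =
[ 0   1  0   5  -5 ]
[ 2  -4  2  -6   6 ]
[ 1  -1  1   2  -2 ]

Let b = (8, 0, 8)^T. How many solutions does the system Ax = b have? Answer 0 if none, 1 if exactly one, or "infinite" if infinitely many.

infinite

Row reduce the augmented matrix [A | b].
Swap R1 ↔ R2
R3 ← R3 − (1/2)·R1: [0, 1, 0, 5, -5, 8]
R3 ← R3 − R2: [0, 0, 0, 0, 0, 0]
The echelon form has 2 nonzero rows, and every pivot lies in the first 5 columns, so rank(A) = rank([A|b]) = 2.
The system is consistent.
rank = 2 < 5 unknowns, so there are infinitely many solutions.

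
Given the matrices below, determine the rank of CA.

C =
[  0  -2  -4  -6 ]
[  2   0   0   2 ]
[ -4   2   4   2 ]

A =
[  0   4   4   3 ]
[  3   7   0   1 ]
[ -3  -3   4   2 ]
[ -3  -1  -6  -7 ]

2

First compute CA:
[[ 24,   4,  20,  32],
 [ -6,   6,  -4,  -8],
 [-12, -16, -12, -16]]
Now row reduce the product.
R2 ← R2 + (1/4)·R1: [0, 7, 1, 0]
R3 ← R3 + (1/2)·R1: [0, -14, -2, 0]
R3 ← R3 + (2)·R2: [0, 0, 0, 0]
2 nonzero rows, so rank(CA) = 2.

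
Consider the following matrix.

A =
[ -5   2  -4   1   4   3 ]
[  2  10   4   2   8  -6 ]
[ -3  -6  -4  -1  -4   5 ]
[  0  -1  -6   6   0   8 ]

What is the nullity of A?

3

Row reduce to echelon form.
R2 ← R2 + (2/5)·R1: [0, 54/5, 12/5, 12/5, 48/5, -24/5]
R3 ← R3 − (3/5)·R1: [0, -36/5, -8/5, -8/5, -32/5, 16/5]
R3 ← R3 + (2/3)·R2: [0, 0, 0, 0, 0, 0]
R4 ← R4 + (5/54)·R2: [0, 0, -52/9, 56/9, 8/9, 68/9]
Swap R3 ↔ R4
3 nonzero rows, so rank(A) = 3.
A has 6 columns; by rank–nullity, nullity = 6 − 3 = 3.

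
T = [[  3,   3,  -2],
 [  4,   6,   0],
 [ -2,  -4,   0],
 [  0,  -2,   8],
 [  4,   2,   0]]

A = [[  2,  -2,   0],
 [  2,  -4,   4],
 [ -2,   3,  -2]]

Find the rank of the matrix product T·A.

First compute TA:
[[ 16, -24,  16],
 [ 20, -32,  24],
 [-12,  20, -16],
 [-20,  32, -24],
 [ 12, -16,   8]]
Now row reduce the product.
R2 ← R2 − (5/4)·R1: [0, -2, 4]
R3 ← R3 + (3/4)·R1: [0, 2, -4]
R4 ← R4 + (5/4)·R1: [0, 2, -4]
R5 ← R5 − (3/4)·R1: [0, 2, -4]
R3 ← R3 + R2: [0, 0, 0]
R4 ← R4 + R2: [0, 0, 0]
R5 ← R5 + R2: [0, 0, 0]
2 nonzero rows, so rank(TA) = 2.

2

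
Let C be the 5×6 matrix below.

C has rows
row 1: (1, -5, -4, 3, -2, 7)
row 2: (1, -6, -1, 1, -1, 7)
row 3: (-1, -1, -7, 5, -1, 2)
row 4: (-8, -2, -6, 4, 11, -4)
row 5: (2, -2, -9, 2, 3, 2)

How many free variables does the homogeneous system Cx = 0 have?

Row reduce to echelon form.
R2 ← R2 − R1: [0, -1, 3, -2, 1, 0]
R3 ← R3 + R1: [0, -6, -11, 8, -3, 9]
R4 ← R4 + (8)·R1: [0, -42, -38, 28, -5, 52]
R5 ← R5 − (2)·R1: [0, 8, -1, -4, 7, -12]
R3 ← R3 − (6)·R2: [0, 0, -29, 20, -9, 9]
R4 ← R4 − (42)·R2: [0, 0, -164, 112, -47, 52]
R5 ← R5 + (8)·R2: [0, 0, 23, -20, 15, -12]
R4 ← R4 − (164/29)·R3: [0, 0, 0, -32/29, 113/29, 32/29]
R5 ← R5 + (23/29)·R3: [0, 0, 0, -120/29, 228/29, -141/29]
R5 ← R5 − (15/4)·R4: [0, 0, 0, 0, -27/4, -9]
5 nonzero rows, so rank(C) = 5.
C has 6 columns; by rank–nullity, nullity = 6 − 5 = 1.

1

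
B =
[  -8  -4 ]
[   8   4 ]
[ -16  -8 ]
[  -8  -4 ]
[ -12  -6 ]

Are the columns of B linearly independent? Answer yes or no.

Row reduce B to echelon form.
R2 ← R2 + R1: [0, 0]
R3 ← R3 − (2)·R1: [0, 0]
R4 ← R4 − R1: [0, 0]
R5 ← R5 − (3/2)·R1: [0, 0]
1 pivot among 2 columns.
Only 1 < 2 pivot columns, so the columns are linearly dependent.

no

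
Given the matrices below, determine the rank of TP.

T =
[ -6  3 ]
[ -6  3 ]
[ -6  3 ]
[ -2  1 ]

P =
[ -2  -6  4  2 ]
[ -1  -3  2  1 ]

1

First compute TP:
[[  9,  27, -18,  -9],
 [  9,  27, -18,  -9],
 [  9,  27, -18,  -9],
 [  3,   9,  -6,  -3]]
Now row reduce the product.
R2 ← R2 − R1: [0, 0, 0, 0]
R3 ← R3 − R1: [0, 0, 0, 0]
R4 ← R4 − (1/3)·R1: [0, 0, 0, 0]
1 nonzero row, so rank(TP) = 1.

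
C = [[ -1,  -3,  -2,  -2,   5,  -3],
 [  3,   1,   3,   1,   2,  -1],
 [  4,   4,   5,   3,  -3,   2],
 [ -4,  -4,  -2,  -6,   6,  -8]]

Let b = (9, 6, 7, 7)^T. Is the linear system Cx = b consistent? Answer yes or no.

no

Row reduce the augmented matrix [C | b].
R2 ← R2 + (3)·R1: [0, -8, -3, -5, 17, -10, 33]
R3 ← R3 + (4)·R1: [0, -8, -3, -5, 17, -10, 43]
R4 ← R4 − (4)·R1: [0, 8, 6, 2, -14, 4, -29]
R3 ← R3 − R2: [0, 0, 0, 0, 0, 0, 10]
R4 ← R4 + R2: [0, 0, 3, -3, 3, -6, 4]
Swap R3 ↔ R4
The echelon form has 4 nonzero rows; the last pivot sits in the augmented column, so rank(C) = 3 but rank([C|b]) = 4.
Since the ranks differ, the system is inconsistent.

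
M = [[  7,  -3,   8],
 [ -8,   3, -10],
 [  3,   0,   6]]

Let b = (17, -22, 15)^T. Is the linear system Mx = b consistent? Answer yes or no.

Row reduce the augmented matrix [M | b].
R2 ← R2 + (8/7)·R1: [0, -3/7, -6/7, -18/7]
R3 ← R3 − (3/7)·R1: [0, 9/7, 18/7, 54/7]
R3 ← R3 + (3)·R2: [0, 0, 0, 0]
The echelon form has 2 nonzero rows, and every pivot lies in the first 3 columns, so rank(M) = rank([M|b]) = 2.
The system is consistent.

yes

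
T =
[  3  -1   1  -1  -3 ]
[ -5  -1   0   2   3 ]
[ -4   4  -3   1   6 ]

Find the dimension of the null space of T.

3

Row reduce to echelon form.
R2 ← R2 + (5/3)·R1: [0, -8/3, 5/3, 1/3, -2]
R3 ← R3 + (4/3)·R1: [0, 8/3, -5/3, -1/3, 2]
R3 ← R3 + R2: [0, 0, 0, 0, 0]
2 nonzero rows, so rank(T) = 2.
T has 5 columns; by rank–nullity, nullity = 5 − 2 = 3.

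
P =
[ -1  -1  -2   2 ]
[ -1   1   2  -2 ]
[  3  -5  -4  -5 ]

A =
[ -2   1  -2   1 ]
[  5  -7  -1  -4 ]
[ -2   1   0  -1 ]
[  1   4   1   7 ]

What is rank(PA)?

3

First compute PA:
[[  3,  12,   5,  19],
 [  1, -14,  -1, -21],
 [-28,  14,  -6,  -8]]
Now row reduce the product.
R2 ← R2 − (1/3)·R1: [0, -18, -8/3, -82/3]
R3 ← R3 + (28/3)·R1: [0, 126, 122/3, 508/3]
R3 ← R3 + (7)·R2: [0, 0, 22, -22]
3 nonzero rows, so rank(PA) = 3.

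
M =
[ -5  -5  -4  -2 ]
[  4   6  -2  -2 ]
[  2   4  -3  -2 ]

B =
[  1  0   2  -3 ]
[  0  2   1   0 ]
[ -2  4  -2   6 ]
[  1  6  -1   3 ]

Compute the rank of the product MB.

First compute MB:
[[  1, -38,  -5, -15],
 [  6,  -8,  20, -30],
 [  6, -16,  16, -30]]
Now row reduce the product.
R2 ← R2 − (6)·R1: [0, 220, 50, 60]
R3 ← R3 − (6)·R1: [0, 212, 46, 60]
R3 ← R3 − (53/55)·R2: [0, 0, -24/11, 24/11]
3 nonzero rows, so rank(MB) = 3.

3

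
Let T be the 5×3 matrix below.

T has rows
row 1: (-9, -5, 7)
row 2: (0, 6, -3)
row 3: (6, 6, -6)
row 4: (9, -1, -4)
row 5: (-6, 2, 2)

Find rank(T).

2

Row reduce to echelon form.
R3 ← R3 + (2/3)·R1: [0, 8/3, -4/3]
R4 ← R4 + R1: [0, -6, 3]
R5 ← R5 − (2/3)·R1: [0, 16/3, -8/3]
R3 ← R3 − (4/9)·R2: [0, 0, 0]
R4 ← R4 + R2: [0, 0, 0]
R5 ← R5 − (8/9)·R2: [0, 0, 0]
Echelon form has 2 nonzero rows, so rank(T) = 2.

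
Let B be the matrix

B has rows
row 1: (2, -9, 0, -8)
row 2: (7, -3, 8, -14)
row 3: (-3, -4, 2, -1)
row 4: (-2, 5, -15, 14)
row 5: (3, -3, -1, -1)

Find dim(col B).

4

Row reduce to echelon form.
R2 ← R2 − (7/2)·R1: [0, 57/2, 8, 14]
R3 ← R3 + (3/2)·R1: [0, -35/2, 2, -13]
R4 ← R4 + R1: [0, -4, -15, 6]
R5 ← R5 − (3/2)·R1: [0, 21/2, -1, 11]
R3 ← R3 + (35/57)·R2: [0, 0, 394/57, -251/57]
R4 ← R4 + (8/57)·R2: [0, 0, -791/57, 454/57]
R5 ← R5 − (7/19)·R2: [0, 0, -75/19, 111/19]
R4 ← R4 + (791/394)·R3: [0, 0, 0, -345/394]
R5 ← R5 + (225/394)·R3: [0, 0, 0, 1311/394]
R5 ← R5 + (19/5)·R4: [0, 0, 0, 0]
Echelon form has 4 nonzero rows, so rank(B) = 4.
The column space has dimension equal to the rank: 4.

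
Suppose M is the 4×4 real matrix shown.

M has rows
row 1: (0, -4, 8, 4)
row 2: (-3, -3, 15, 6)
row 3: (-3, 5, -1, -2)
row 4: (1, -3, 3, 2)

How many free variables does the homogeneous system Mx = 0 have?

Row reduce to echelon form.
Swap R1 ↔ R2
R3 ← R3 − R1: [0, 8, -16, -8]
R4 ← R4 + (1/3)·R1: [0, -4, 8, 4]
R3 ← R3 + (2)·R2: [0, 0, 0, 0]
R4 ← R4 − R2: [0, 0, 0, 0]
2 nonzero rows, so rank(M) = 2.
M has 4 columns; by rank–nullity, nullity = 4 − 2 = 2.

2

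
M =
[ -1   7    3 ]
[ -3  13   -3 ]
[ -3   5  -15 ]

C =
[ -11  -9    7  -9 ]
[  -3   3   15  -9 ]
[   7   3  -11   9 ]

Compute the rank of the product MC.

2

First compute MC:
[[ 11,  39,  65, -27],
 [-27,  57, 207, -117],
 [-87,  -3, 219, -153]]
Now row reduce the product.
R2 ← R2 + (27/11)·R1: [0, 1680/11, 4032/11, -2016/11]
R3 ← R3 + (87/11)·R1: [0, 3360/11, 8064/11, -4032/11]
R3 ← R3 − (2)·R2: [0, 0, 0, 0]
2 nonzero rows, so rank(MC) = 2.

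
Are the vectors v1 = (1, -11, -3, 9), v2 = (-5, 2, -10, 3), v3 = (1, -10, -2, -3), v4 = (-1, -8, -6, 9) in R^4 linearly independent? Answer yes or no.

Form the matrix with these vectors as rows and row reduce.
R2 ← R2 + (5)·R1: [0, -53, -25, 48]
R3 ← R3 − R1: [0, 1, 1, -12]
R4 ← R4 + R1: [0, -19, -9, 18]
R3 ← R3 + (1/53)·R2: [0, 0, 28/53, -588/53]
R4 ← R4 − (19/53)·R2: [0, 0, -2/53, 42/53]
R4 ← R4 + (1/14)·R3: [0, 0, 0, 0]
3 nonzero rows, so the 4 vectors span a space of dimension 3.
Since 3 < 4, the vectors are linearly dependent.

no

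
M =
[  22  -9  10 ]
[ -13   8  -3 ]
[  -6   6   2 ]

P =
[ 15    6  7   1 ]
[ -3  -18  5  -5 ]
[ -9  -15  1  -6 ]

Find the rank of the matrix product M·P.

First compute MP:
[[267, 144, 119,   7],
 [-192, -177, -54, -35],
 [-126, -174, -10, -48]]
Now row reduce the product.
R2 ← R2 + (64/89)·R1: [0, -6537/89, 2810/89, -2667/89]
R3 ← R3 + (42/89)·R1: [0, -9438/89, 4108/89, -3978/89]
R3 ← R3 − (3146/2179)·R2: [0, 0, 1248/2179, -3120/2179]
3 nonzero rows, so rank(MP) = 3.

3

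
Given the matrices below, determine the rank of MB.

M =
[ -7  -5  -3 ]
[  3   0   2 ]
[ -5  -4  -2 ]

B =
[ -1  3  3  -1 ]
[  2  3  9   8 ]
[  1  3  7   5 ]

First compute MB:
[[ -6, -45, -87, -48],
 [ -1,  15,  23,   7],
 [ -5, -33, -65, -37]]
Now row reduce the product.
R2 ← R2 − (1/6)·R1: [0, 45/2, 75/2, 15]
R3 ← R3 − (5/6)·R1: [0, 9/2, 15/2, 3]
R3 ← R3 − (1/5)·R2: [0, 0, 0, 0]
2 nonzero rows, so rank(MB) = 2.

2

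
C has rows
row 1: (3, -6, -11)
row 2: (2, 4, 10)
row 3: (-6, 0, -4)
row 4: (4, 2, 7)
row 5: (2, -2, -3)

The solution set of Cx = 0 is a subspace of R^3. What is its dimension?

Row reduce to echelon form.
R2 ← R2 − (2/3)·R1: [0, 8, 52/3]
R3 ← R3 + (2)·R1: [0, -12, -26]
R4 ← R4 − (4/3)·R1: [0, 10, 65/3]
R5 ← R5 − (2/3)·R1: [0, 2, 13/3]
R3 ← R3 + (3/2)·R2: [0, 0, 0]
R4 ← R4 − (5/4)·R2: [0, 0, 0]
R5 ← R5 − (1/4)·R2: [0, 0, 0]
2 nonzero rows, so rank(C) = 2.
C has 3 columns; by rank–nullity, nullity = 3 − 2 = 1.

1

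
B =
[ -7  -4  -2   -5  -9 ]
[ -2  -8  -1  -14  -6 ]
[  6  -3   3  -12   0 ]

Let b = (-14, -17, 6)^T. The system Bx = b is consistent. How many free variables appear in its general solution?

2

Row reduce the augmented matrix [B | b].
R2 ← R2 − (2/7)·R1: [0, -48/7, -3/7, -88/7, -24/7, -13]
R3 ← R3 + (6/7)·R1: [0, -45/7, 9/7, -114/7, -54/7, -6]
R3 ← R3 − (15/16)·R2: [0, 0, 27/16, -9/2, -9/2, 99/16]
The echelon form has 3 nonzero rows, and every pivot lies in the first 5 columns, so rank(B) = rank([B|b]) = 3.
The system is consistent.
Free variables = (unknowns) − (rank) = 5 − 3 = 2.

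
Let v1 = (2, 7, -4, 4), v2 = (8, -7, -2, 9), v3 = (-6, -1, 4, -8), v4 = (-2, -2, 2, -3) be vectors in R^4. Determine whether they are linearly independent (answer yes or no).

Form the matrix with these vectors as rows and row reduce.
R2 ← R2 − (4)·R1: [0, -35, 14, -7]
R3 ← R3 + (3)·R1: [0, 20, -8, 4]
R4 ← R4 + R1: [0, 5, -2, 1]
R3 ← R3 + (4/7)·R2: [0, 0, 0, 0]
R4 ← R4 + (1/7)·R2: [0, 0, 0, 0]
2 nonzero rows, so the 4 vectors span a space of dimension 2.
Since 2 < 4, the vectors are linearly dependent.

no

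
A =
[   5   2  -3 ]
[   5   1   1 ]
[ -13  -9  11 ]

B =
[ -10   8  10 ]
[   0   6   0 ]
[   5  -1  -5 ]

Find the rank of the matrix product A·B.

First compute AB:
[[-65,  55,  65],
 [-45,  45,  45],
 [185, -169, -185]]
Now row reduce the product.
R2 ← R2 − (9/13)·R1: [0, 90/13, 0]
R3 ← R3 + (37/13)·R1: [0, -162/13, 0]
R3 ← R3 + (9/5)·R2: [0, 0, 0]
2 nonzero rows, so rank(AB) = 2.

2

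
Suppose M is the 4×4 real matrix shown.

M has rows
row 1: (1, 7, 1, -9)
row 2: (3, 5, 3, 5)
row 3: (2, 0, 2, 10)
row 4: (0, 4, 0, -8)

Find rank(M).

Row reduce to echelon form.
R2 ← R2 − (3)·R1: [0, -16, 0, 32]
R3 ← R3 − (2)·R1: [0, -14, 0, 28]
R3 ← R3 − (7/8)·R2: [0, 0, 0, 0]
R4 ← R4 + (1/4)·R2: [0, 0, 0, 0]
Echelon form has 2 nonzero rows, so rank(M) = 2.

2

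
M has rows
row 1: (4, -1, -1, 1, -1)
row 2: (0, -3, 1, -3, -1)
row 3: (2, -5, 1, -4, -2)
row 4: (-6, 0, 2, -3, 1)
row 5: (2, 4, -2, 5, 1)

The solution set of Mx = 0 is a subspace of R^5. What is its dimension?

Row reduce to echelon form.
R3 ← R3 − (1/2)·R1: [0, -9/2, 3/2, -9/2, -3/2]
R4 ← R4 + (3/2)·R1: [0, -3/2, 1/2, -3/2, -1/2]
R5 ← R5 − (1/2)·R1: [0, 9/2, -3/2, 9/2, 3/2]
R3 ← R3 − (3/2)·R2: [0, 0, 0, 0, 0]
R4 ← R4 − (1/2)·R2: [0, 0, 0, 0, 0]
R5 ← R5 + (3/2)·R2: [0, 0, 0, 0, 0]
2 nonzero rows, so rank(M) = 2.
M has 5 columns; by rank–nullity, nullity = 5 − 2 = 3.

3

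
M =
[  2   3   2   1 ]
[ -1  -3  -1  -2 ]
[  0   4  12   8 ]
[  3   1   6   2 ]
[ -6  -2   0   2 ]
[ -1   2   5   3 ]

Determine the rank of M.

Row reduce to echelon form.
R2 ← R2 + (1/2)·R1: [0, -3/2, 0, -3/2]
R4 ← R4 − (3/2)·R1: [0, -7/2, 3, 1/2]
R5 ← R5 + (3)·R1: [0, 7, 6, 5]
R6 ← R6 + (1/2)·R1: [0, 7/2, 6, 7/2]
R3 ← R3 + (8/3)·R2: [0, 0, 12, 4]
R4 ← R4 − (7/3)·R2: [0, 0, 3, 4]
R5 ← R5 + (14/3)·R2: [0, 0, 6, -2]
R6 ← R6 + (7/3)·R2: [0, 0, 6, 0]
R4 ← R4 − (1/4)·R3: [0, 0, 0, 3]
R5 ← R5 − (1/2)·R3: [0, 0, 0, -4]
R6 ← R6 − (1/2)·R3: [0, 0, 0, -2]
R5 ← R5 + (4/3)·R4: [0, 0, 0, 0]
R6 ← R6 + (2/3)·R4: [0, 0, 0, 0]
Echelon form has 4 nonzero rows, so rank(M) = 4.

4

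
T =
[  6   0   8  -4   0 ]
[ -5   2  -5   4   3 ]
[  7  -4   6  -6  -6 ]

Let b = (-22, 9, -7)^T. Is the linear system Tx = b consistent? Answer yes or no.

yes

Row reduce the augmented matrix [T | b].
R2 ← R2 + (5/6)·R1: [0, 2, 5/3, 2/3, 3, -28/3]
R3 ← R3 − (7/6)·R1: [0, -4, -10/3, -4/3, -6, 56/3]
R3 ← R3 + (2)·R2: [0, 0, 0, 0, 0, 0]
The echelon form has 2 nonzero rows, and every pivot lies in the first 5 columns, so rank(T) = rank([T|b]) = 2.
The system is consistent.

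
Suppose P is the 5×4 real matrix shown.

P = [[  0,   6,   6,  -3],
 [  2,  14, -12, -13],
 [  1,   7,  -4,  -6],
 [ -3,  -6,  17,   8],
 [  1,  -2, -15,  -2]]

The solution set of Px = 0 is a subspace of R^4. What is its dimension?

1

Row reduce to echelon form.
Swap R1 ↔ R2
R3 ← R3 − (1/2)·R1: [0, 0, 2, 1/2]
R4 ← R4 + (3/2)·R1: [0, 15, -1, -23/2]
R5 ← R5 − (1/2)·R1: [0, -9, -9, 9/2]
R4 ← R4 − (5/2)·R2: [0, 0, -16, -4]
R5 ← R5 + (3/2)·R2: [0, 0, 0, 0]
R4 ← R4 + (8)·R3: [0, 0, 0, 0]
3 nonzero rows, so rank(P) = 3.
P has 4 columns; by rank–nullity, nullity = 4 − 3 = 1.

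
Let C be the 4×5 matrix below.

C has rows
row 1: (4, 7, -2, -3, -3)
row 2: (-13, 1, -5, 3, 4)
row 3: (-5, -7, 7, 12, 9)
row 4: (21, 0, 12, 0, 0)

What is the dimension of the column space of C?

Row reduce to echelon form.
R2 ← R2 + (13/4)·R1: [0, 95/4, -23/2, -27/4, -23/4]
R3 ← R3 + (5/4)·R1: [0, 7/4, 9/2, 33/4, 21/4]
R4 ← R4 − (21/4)·R1: [0, -147/4, 45/2, 63/4, 63/4]
R3 ← R3 − (7/95)·R2: [0, 0, 508/95, 831/95, 539/95]
R4 ← R4 + (147/95)·R2: [0, 0, 447/95, 504/95, 651/95]
R4 ← R4 − (447/508)·R3: [0, 0, 0, -1215/508, 945/508]
Echelon form has 4 nonzero rows, so rank(C) = 4.
The column space has dimension equal to the rank: 4.

4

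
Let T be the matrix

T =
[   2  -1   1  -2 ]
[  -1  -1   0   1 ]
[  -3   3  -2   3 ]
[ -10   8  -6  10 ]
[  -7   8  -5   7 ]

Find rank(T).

2

Row reduce to echelon form.
R2 ← R2 + (1/2)·R1: [0, -3/2, 1/2, 0]
R3 ← R3 + (3/2)·R1: [0, 3/2, -1/2, 0]
R4 ← R4 + (5)·R1: [0, 3, -1, 0]
R5 ← R5 + (7/2)·R1: [0, 9/2, -3/2, 0]
R3 ← R3 + R2: [0, 0, 0, 0]
R4 ← R4 + (2)·R2: [0, 0, 0, 0]
R5 ← R5 + (3)·R2: [0, 0, 0, 0]
Echelon form has 2 nonzero rows, so rank(T) = 2.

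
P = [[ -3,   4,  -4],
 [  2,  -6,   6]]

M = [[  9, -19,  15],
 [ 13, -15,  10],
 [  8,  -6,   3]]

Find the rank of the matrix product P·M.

2

First compute PM:
[[ -7,  21, -17],
 [-12,  16, -12]]
Now row reduce the product.
R2 ← R2 − (12/7)·R1: [0, -20, 120/7]
2 nonzero rows, so rank(PM) = 2.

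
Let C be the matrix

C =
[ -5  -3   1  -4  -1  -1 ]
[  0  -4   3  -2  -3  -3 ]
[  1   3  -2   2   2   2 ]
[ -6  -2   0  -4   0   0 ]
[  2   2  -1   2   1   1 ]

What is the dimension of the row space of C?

2

Row reduce to echelon form.
R3 ← R3 + (1/5)·R1: [0, 12/5, -9/5, 6/5, 9/5, 9/5]
R4 ← R4 − (6/5)·R1: [0, 8/5, -6/5, 4/5, 6/5, 6/5]
R5 ← R5 + (2/5)·R1: [0, 4/5, -3/5, 2/5, 3/5, 3/5]
R3 ← R3 + (3/5)·R2: [0, 0, 0, 0, 0, 0]
R4 ← R4 + (2/5)·R2: [0, 0, 0, 0, 0, 0]
R5 ← R5 + (1/5)·R2: [0, 0, 0, 0, 0, 0]
Echelon form has 2 nonzero rows, so rank(C) = 2.
The row space has dimension equal to the rank: 2.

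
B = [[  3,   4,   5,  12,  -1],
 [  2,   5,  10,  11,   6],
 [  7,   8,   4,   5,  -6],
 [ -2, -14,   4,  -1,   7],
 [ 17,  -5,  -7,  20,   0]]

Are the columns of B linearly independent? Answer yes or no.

yes

Row reduce B to echelon form.
R2 ← R2 − (2/3)·R1: [0, 7/3, 20/3, 3, 20/3]
R3 ← R3 − (7/3)·R1: [0, -4/3, -23/3, -23, -11/3]
R4 ← R4 + (2/3)·R1: [0, -34/3, 22/3, 7, 19/3]
R5 ← R5 − (17/3)·R1: [0, -83/3, -106/3, -48, 17/3]
R3 ← R3 + (4/7)·R2: [0, 0, -27/7, -149/7, 1/7]
R4 ← R4 + (34/7)·R2: [0, 0, 278/7, 151/7, 271/7]
R5 ← R5 + (83/7)·R2: [0, 0, 306/7, -87/7, 593/7]
R4 ← R4 + (278/27)·R3: [0, 0, 0, -5335/27, 1085/27]
R5 ← R5 + (34/3)·R3: [0, 0, 0, -761/3, 259/3]
R5 ← R5 − (6849/5335)·R4: [0, 0, 0, 0, 37072/1067]
5 pivots among 5 columns.
Every column is a pivot column, so the columns are linearly independent.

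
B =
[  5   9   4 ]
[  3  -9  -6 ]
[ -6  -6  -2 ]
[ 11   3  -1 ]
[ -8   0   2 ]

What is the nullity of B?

Row reduce to echelon form.
R2 ← R2 − (3/5)·R1: [0, -72/5, -42/5]
R3 ← R3 + (6/5)·R1: [0, 24/5, 14/5]
R4 ← R4 − (11/5)·R1: [0, -84/5, -49/5]
R5 ← R5 + (8/5)·R1: [0, 72/5, 42/5]
R3 ← R3 + (1/3)·R2: [0, 0, 0]
R4 ← R4 − (7/6)·R2: [0, 0, 0]
R5 ← R5 + R2: [0, 0, 0]
2 nonzero rows, so rank(B) = 2.
B has 3 columns; by rank–nullity, nullity = 3 − 2 = 1.

1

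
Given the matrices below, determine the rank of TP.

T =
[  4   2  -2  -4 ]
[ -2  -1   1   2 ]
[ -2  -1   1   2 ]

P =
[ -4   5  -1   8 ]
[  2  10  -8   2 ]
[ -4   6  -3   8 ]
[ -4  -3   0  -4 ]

First compute TP:
[[ 12,  40, -14,  36],
 [ -6, -20,   7, -18],
 [ -6, -20,   7, -18]]
Now row reduce the product.
R2 ← R2 + (1/2)·R1: [0, 0, 0, 0]
R3 ← R3 + (1/2)·R1: [0, 0, 0, 0]
1 nonzero row, so rank(TP) = 1.

1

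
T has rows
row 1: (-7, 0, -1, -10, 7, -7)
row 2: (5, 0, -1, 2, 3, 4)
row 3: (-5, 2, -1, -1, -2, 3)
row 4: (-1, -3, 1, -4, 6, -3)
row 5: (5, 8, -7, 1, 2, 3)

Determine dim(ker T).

1

Row reduce to echelon form.
R2 ← R2 + (5/7)·R1: [0, 0, -12/7, -36/7, 8, -1]
R3 ← R3 − (5/7)·R1: [0, 2, -2/7, 43/7, -7, 8]
R4 ← R4 − (1/7)·R1: [0, -3, 8/7, -18/7, 5, -2]
R5 ← R5 + (5/7)·R1: [0, 8, -54/7, -43/7, 7, -2]
Swap R2 ↔ R3
R4 ← R4 + (3/2)·R2: [0, 0, 5/7, 93/14, -11/2, 10]
R5 ← R5 − (4)·R2: [0, 0, -46/7, -215/7, 35, -34]
R4 ← R4 + (5/12)·R3: [0, 0, 0, 9/2, -13/6, 115/12]
R5 ← R5 − (23/6)·R3: [0, 0, 0, -11, 13/3, -181/6]
R5 ← R5 + (22/9)·R4: [0, 0, 0, 0, -26/27, -182/27]
5 nonzero rows, so rank(T) = 5.
T has 6 columns; by rank–nullity, nullity = 6 − 5 = 1.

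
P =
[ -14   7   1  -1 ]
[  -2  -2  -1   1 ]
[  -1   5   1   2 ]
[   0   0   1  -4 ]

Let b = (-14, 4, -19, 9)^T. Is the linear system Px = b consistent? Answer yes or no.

Row reduce the augmented matrix [P | b].
R2 ← R2 − (1/7)·R1: [0, -3, -8/7, 8/7, 6]
R3 ← R3 − (1/14)·R1: [0, 9/2, 13/14, 29/14, -18]
R3 ← R3 + (3/2)·R2: [0, 0, -11/14, 53/14, -9]
R4 ← R4 + (14/11)·R3: [0, 0, 0, 9/11, -27/11]
The echelon form has 4 nonzero rows, and every pivot lies in the first 4 columns, so rank(P) = rank([P|b]) = 4.
The system is consistent.

yes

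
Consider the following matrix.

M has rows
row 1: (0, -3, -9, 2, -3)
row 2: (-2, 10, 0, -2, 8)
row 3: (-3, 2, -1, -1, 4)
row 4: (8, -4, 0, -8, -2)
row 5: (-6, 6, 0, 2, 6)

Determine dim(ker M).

1

Row reduce to echelon form.
Swap R1 ↔ R2
R3 ← R3 − (3/2)·R1: [0, -13, -1, 2, -8]
R4 ← R4 + (4)·R1: [0, 36, 0, -16, 30]
R5 ← R5 − (3)·R1: [0, -24, 0, 8, -18]
R3 ← R3 − (13/3)·R2: [0, 0, 38, -20/3, 5]
R4 ← R4 + (12)·R2: [0, 0, -108, 8, -6]
R5 ← R5 − (8)·R2: [0, 0, 72, -8, 6]
R4 ← R4 + (54/19)·R3: [0, 0, 0, -208/19, 156/19]
R5 ← R5 − (36/19)·R3: [0, 0, 0, 88/19, -66/19]
R5 ← R5 + (11/26)·R4: [0, 0, 0, 0, 0]
4 nonzero rows, so rank(M) = 4.
M has 5 columns; by rank–nullity, nullity = 5 − 4 = 1.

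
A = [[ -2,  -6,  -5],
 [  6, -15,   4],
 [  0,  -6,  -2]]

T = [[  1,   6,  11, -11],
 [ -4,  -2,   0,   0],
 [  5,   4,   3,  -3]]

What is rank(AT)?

2

First compute AT:
[[ -3, -20, -37,  37],
 [ 86,  82,  78, -78],
 [ 14,   4,  -6,   6]]
Now row reduce the product.
R2 ← R2 + (86/3)·R1: [0, -1474/3, -2948/3, 2948/3]
R3 ← R3 + (14/3)·R1: [0, -268/3, -536/3, 536/3]
R3 ← R3 − (2/11)·R2: [0, 0, 0, 0]
2 nonzero rows, so rank(AT) = 2.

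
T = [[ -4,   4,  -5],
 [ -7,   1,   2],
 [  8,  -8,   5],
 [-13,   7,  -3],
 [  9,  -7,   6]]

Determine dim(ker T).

0

Row reduce to echelon form.
R2 ← R2 − (7/4)·R1: [0, -6, 43/4]
R3 ← R3 + (2)·R1: [0, 0, -5]
R4 ← R4 − (13/4)·R1: [0, -6, 53/4]
R5 ← R5 + (9/4)·R1: [0, 2, -21/4]
R4 ← R4 − R2: [0, 0, 5/2]
R5 ← R5 + (1/3)·R2: [0, 0, -5/3]
R4 ← R4 + (1/2)·R3: [0, 0, 0]
R5 ← R5 − (1/3)·R3: [0, 0, 0]
3 nonzero rows, so rank(T) = 3.
T has 3 columns; by rank–nullity, nullity = 3 − 3 = 0.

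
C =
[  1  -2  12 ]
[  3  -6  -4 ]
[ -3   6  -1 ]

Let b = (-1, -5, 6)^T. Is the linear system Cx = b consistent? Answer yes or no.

no

Row reduce the augmented matrix [C | b].
R2 ← R2 − (3)·R1: [0, 0, -40, -2]
R3 ← R3 + (3)·R1: [0, 0, 35, 3]
R3 ← R3 + (7/8)·R2: [0, 0, 0, 5/4]
The echelon form has 3 nonzero rows; the last pivot sits in the augmented column, so rank(C) = 2 but rank([C|b]) = 3.
Since the ranks differ, the system is inconsistent.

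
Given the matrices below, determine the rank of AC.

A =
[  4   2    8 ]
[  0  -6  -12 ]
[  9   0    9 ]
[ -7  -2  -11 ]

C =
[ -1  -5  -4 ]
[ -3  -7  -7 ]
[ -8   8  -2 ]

First compute AC:
[[-74,  30, -46],
 [114, -54,  66],
 [-81,  27, -54],
 [101, -39,  64]]
Now row reduce the product.
R2 ← R2 + (57/37)·R1: [0, -288/37, -180/37]
R3 ← R3 − (81/74)·R1: [0, -216/37, -135/37]
R4 ← R4 + (101/74)·R1: [0, 72/37, 45/37]
R3 ← R3 − (3/4)·R2: [0, 0, 0]
R4 ← R4 + (1/4)·R2: [0, 0, 0]
2 nonzero rows, so rank(AC) = 2.

2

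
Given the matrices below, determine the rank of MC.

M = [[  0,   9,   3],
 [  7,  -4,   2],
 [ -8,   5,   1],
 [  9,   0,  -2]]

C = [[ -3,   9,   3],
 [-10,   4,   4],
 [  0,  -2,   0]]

First compute MC:
[[-90,  30,  36],
 [ 19,  43,   5],
 [-26, -54,  -4],
 [-27,  85,  27]]
Now row reduce the product.
R2 ← R2 + (19/90)·R1: [0, 148/3, 63/5]
R3 ← R3 − (13/45)·R1: [0, -188/3, -72/5]
R4 ← R4 − (3/10)·R1: [0, 76, 81/5]
R3 ← R3 + (47/37)·R2: [0, 0, 297/185]
R4 ← R4 − (57/37)·R2: [0, 0, -594/185]
R4 ← R4 + (2)·R3: [0, 0, 0]
3 nonzero rows, so rank(MC) = 3.

3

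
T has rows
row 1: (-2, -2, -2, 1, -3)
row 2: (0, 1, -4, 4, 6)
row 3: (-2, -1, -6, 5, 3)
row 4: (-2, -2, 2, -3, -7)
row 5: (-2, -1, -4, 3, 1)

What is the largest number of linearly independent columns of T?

Row reduce to echelon form.
R3 ← R3 − R1: [0, 1, -4, 4, 6]
R4 ← R4 − R1: [0, 0, 4, -4, -4]
R5 ← R5 − R1: [0, 1, -2, 2, 4]
R3 ← R3 − R2: [0, 0, 0, 0, 0]
R5 ← R5 − R2: [0, 0, 2, -2, -2]
Swap R3 ↔ R4
R5 ← R5 − (1/2)·R3: [0, 0, 0, 0, 0]
Echelon form has 3 nonzero rows, so rank(T) = 3.
The rank gives the maximum number of linearly independent columns: 3.

3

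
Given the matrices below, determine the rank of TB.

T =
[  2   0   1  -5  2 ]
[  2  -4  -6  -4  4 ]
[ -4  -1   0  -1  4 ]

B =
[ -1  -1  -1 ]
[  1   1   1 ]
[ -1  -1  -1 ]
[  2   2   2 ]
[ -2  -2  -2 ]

1

First compute TB:
[[-17, -17, -17],
 [-16, -16, -16],
 [ -7,  -7,  -7]]
Now row reduce the product.
R2 ← R2 − (16/17)·R1: [0, 0, 0]
R3 ← R3 − (7/17)·R1: [0, 0, 0]
1 nonzero row, so rank(TB) = 1.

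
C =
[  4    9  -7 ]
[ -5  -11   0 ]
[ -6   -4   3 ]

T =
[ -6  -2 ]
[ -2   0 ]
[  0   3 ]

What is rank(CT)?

2

First compute CT:
[[-42, -29],
 [ 52,  10],
 [ 44,  21]]
Now row reduce the product.
R2 ← R2 + (26/21)·R1: [0, -544/21]
R3 ← R3 + (22/21)·R1: [0, -197/21]
R3 ← R3 − (197/544)·R2: [0, 0]
2 nonzero rows, so rank(CT) = 2.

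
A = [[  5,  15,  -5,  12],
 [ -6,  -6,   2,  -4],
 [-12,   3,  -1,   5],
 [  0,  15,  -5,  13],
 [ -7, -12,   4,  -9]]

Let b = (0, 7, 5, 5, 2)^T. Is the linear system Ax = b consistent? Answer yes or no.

Row reduce the augmented matrix [A | b].
R2 ← R2 + (6/5)·R1: [0, 12, -4, 52/5, 7]
R3 ← R3 + (12/5)·R1: [0, 39, -13, 169/5, 5]
R5 ← R5 + (7/5)·R1: [0, 9, -3, 39/5, 2]
R3 ← R3 − (13/4)·R2: [0, 0, 0, 0, -71/4]
R4 ← R4 − (5/4)·R2: [0, 0, 0, 0, -15/4]
R5 ← R5 − (3/4)·R2: [0, 0, 0, 0, -13/4]
R4 ← R4 − (15/71)·R3: [0, 0, 0, 0, 0]
R5 ← R5 − (13/71)·R3: [0, 0, 0, 0, 0]
The echelon form has 3 nonzero rows; the last pivot sits in the augmented column, so rank(A) = 2 but rank([A|b]) = 3.
Since the ranks differ, the system is inconsistent.

no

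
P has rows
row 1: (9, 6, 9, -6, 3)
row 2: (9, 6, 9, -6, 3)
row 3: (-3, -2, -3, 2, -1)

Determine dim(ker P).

Row reduce to echelon form.
R2 ← R2 − R1: [0, 0, 0, 0, 0]
R3 ← R3 + (1/3)·R1: [0, 0, 0, 0, 0]
1 nonzero row, so rank(P) = 1.
P has 5 columns; by rank–nullity, nullity = 5 − 1 = 4.

4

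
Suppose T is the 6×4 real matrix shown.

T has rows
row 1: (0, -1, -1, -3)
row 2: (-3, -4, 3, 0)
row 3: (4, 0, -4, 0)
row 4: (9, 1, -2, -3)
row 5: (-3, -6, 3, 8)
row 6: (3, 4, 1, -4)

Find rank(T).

4

Row reduce to echelon form.
Swap R1 ↔ R2
R3 ← R3 + (4/3)·R1: [0, -16/3, 0, 0]
R4 ← R4 + (3)·R1: [0, -11, 7, -3]
R5 ← R5 − R1: [0, -2, 0, 8]
R6 ← R6 + R1: [0, 0, 4, -4]
R3 ← R3 − (16/3)·R2: [0, 0, 16/3, 16]
R4 ← R4 − (11)·R2: [0, 0, 18, 30]
R5 ← R5 − (2)·R2: [0, 0, 2, 14]
R4 ← R4 − (27/8)·R3: [0, 0, 0, -24]
R5 ← R5 − (3/8)·R3: [0, 0, 0, 8]
R6 ← R6 − (3/4)·R3: [0, 0, 0, -16]
R5 ← R5 + (1/3)·R4: [0, 0, 0, 0]
R6 ← R6 − (2/3)·R4: [0, 0, 0, 0]
Echelon form has 4 nonzero rows, so rank(T) = 4.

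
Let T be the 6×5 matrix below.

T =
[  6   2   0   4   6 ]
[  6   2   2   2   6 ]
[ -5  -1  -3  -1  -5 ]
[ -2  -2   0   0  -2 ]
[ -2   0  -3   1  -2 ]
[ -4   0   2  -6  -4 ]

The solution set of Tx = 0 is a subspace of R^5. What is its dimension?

2

Row reduce to echelon form.
R2 ← R2 − R1: [0, 0, 2, -2, 0]
R3 ← R3 + (5/6)·R1: [0, 2/3, -3, 7/3, 0]
R4 ← R4 + (1/3)·R1: [0, -4/3, 0, 4/3, 0]
R5 ← R5 + (1/3)·R1: [0, 2/3, -3, 7/3, 0]
R6 ← R6 + (2/3)·R1: [0, 4/3, 2, -10/3, 0]
Swap R2 ↔ R3
R4 ← R4 + (2)·R2: [0, 0, -6, 6, 0]
R5 ← R5 − R2: [0, 0, 0, 0, 0]
R6 ← R6 − (2)·R2: [0, 0, 8, -8, 0]
R4 ← R4 + (3)·R3: [0, 0, 0, 0, 0]
R6 ← R6 − (4)·R3: [0, 0, 0, 0, 0]
3 nonzero rows, so rank(T) = 3.
T has 5 columns; by rank–nullity, nullity = 5 − 3 = 2.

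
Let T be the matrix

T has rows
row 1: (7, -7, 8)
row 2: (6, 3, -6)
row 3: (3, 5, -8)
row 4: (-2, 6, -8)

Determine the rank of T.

2

Row reduce to echelon form.
R2 ← R2 − (6/7)·R1: [0, 9, -90/7]
R3 ← R3 − (3/7)·R1: [0, 8, -80/7]
R4 ← R4 + (2/7)·R1: [0, 4, -40/7]
R3 ← R3 − (8/9)·R2: [0, 0, 0]
R4 ← R4 − (4/9)·R2: [0, 0, 0]
Echelon form has 2 nonzero rows, so rank(T) = 2.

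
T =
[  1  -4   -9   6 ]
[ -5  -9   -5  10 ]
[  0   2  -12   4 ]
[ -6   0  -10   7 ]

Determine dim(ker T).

Row reduce to echelon form.
R2 ← R2 + (5)·R1: [0, -29, -50, 40]
R4 ← R4 + (6)·R1: [0, -24, -64, 43]
R3 ← R3 + (2/29)·R2: [0, 0, -448/29, 196/29]
R4 ← R4 − (24/29)·R2: [0, 0, -656/29, 287/29]
R4 ← R4 − (41/28)·R3: [0, 0, 0, 0]
3 nonzero rows, so rank(T) = 3.
T has 4 columns; by rank–nullity, nullity = 4 − 3 = 1.

1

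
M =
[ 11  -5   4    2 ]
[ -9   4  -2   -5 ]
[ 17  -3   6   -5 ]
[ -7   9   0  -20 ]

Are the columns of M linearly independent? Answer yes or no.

Row reduce M to echelon form.
R2 ← R2 + (9/11)·R1: [0, -1/11, 14/11, -37/11]
R3 ← R3 − (17/11)·R1: [0, 52/11, -2/11, -89/11]
R4 ← R4 + (7/11)·R1: [0, 64/11, 28/11, -206/11]
R3 ← R3 + (52)·R2: [0, 0, 66, -183]
R4 ← R4 + (64)·R2: [0, 0, 84, -234]
R4 ← R4 − (14/11)·R3: [0, 0, 0, -12/11]
4 pivots among 4 columns.
Every column is a pivot column, so the columns are linearly independent.

yes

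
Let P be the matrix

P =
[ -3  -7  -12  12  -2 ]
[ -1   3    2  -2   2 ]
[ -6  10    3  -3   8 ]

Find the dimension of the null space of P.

3

Row reduce to echelon form.
R2 ← R2 − (1/3)·R1: [0, 16/3, 6, -6, 8/3]
R3 ← R3 − (2)·R1: [0, 24, 27, -27, 12]
R3 ← R3 − (9/2)·R2: [0, 0, 0, 0, 0]
2 nonzero rows, so rank(P) = 2.
P has 5 columns; by rank–nullity, nullity = 5 − 2 = 3.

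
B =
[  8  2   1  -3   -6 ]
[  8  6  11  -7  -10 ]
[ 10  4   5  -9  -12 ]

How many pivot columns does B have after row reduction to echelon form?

3

Row reduce to echelon form.
R2 ← R2 − R1: [0, 4, 10, -4, -4]
R3 ← R3 − (5/4)·R1: [0, 3/2, 15/4, -21/4, -9/2]
R3 ← R3 − (3/8)·R2: [0, 0, 0, -15/4, -3]
Echelon form has 3 nonzero rows, so rank(B) = 3.
Each nonzero row contributes one pivot column: 3 pivot columns.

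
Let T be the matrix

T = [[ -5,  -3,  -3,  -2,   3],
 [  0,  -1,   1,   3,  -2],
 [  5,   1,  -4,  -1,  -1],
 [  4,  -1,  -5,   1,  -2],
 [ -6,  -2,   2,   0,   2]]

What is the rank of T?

Row reduce to echelon form.
R3 ← R3 + R1: [0, -2, -7, -3, 2]
R4 ← R4 + (4/5)·R1: [0, -17/5, -37/5, -3/5, 2/5]
R5 ← R5 − (6/5)·R1: [0, 8/5, 28/5, 12/5, -8/5]
R3 ← R3 − (2)·R2: [0, 0, -9, -9, 6]
R4 ← R4 − (17/5)·R2: [0, 0, -54/5, -54/5, 36/5]
R5 ← R5 + (8/5)·R2: [0, 0, 36/5, 36/5, -24/5]
R4 ← R4 − (6/5)·R3: [0, 0, 0, 0, 0]
R5 ← R5 + (4/5)·R3: [0, 0, 0, 0, 0]
Echelon form has 3 nonzero rows, so rank(T) = 3.

3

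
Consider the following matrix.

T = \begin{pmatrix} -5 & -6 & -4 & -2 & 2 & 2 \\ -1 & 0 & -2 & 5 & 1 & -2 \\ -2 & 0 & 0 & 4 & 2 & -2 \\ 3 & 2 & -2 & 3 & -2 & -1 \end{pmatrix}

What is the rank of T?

Row reduce to echelon form.
R2 ← R2 − (1/5)·R1: [0, 6/5, -6/5, 27/5, 3/5, -12/5]
R3 ← R3 − (2/5)·R1: [0, 12/5, 8/5, 24/5, 6/5, -14/5]
R4 ← R4 + (3/5)·R1: [0, -8/5, -22/5, 9/5, -4/5, 1/5]
R3 ← R3 − (2)·R2: [0, 0, 4, -6, 0, 2]
R4 ← R4 + (4/3)·R2: [0, 0, -6, 9, 0, -3]
R4 ← R4 + (3/2)·R3: [0, 0, 0, 0, 0, 0]
Echelon form has 3 nonzero rows, so rank(T) = 3.

3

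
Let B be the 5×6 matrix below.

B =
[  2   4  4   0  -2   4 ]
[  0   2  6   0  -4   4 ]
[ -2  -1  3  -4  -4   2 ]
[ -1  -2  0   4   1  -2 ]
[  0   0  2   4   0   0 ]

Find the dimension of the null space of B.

3

Row reduce to echelon form.
R3 ← R3 + R1: [0, 3, 7, -4, -6, 6]
R4 ← R4 + (1/2)·R1: [0, 0, 2, 4, 0, 0]
R3 ← R3 − (3/2)·R2: [0, 0, -2, -4, 0, 0]
R4 ← R4 + R3: [0, 0, 0, 0, 0, 0]
R5 ← R5 + R3: [0, 0, 0, 0, 0, 0]
3 nonzero rows, so rank(B) = 3.
B has 6 columns; by rank–nullity, nullity = 6 − 3 = 3.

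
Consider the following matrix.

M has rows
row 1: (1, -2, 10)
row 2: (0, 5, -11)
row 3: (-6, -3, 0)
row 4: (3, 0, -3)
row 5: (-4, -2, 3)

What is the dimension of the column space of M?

Row reduce to echelon form.
R3 ← R3 + (6)·R1: [0, -15, 60]
R4 ← R4 − (3)·R1: [0, 6, -33]
R5 ← R5 + (4)·R1: [0, -10, 43]
R3 ← R3 + (3)·R2: [0, 0, 27]
R4 ← R4 − (6/5)·R2: [0, 0, -99/5]
R5 ← R5 + (2)·R2: [0, 0, 21]
R4 ← R4 + (11/15)·R3: [0, 0, 0]
R5 ← R5 − (7/9)·R3: [0, 0, 0]
Echelon form has 3 nonzero rows, so rank(M) = 3.
The column space has dimension equal to the rank: 3.

3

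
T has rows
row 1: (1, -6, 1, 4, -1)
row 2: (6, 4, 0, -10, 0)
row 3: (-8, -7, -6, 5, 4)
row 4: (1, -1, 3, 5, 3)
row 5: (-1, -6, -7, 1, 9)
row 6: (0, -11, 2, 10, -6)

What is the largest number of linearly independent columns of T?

Row reduce to echelon form.
R2 ← R2 − (6)·R1: [0, 40, -6, -34, 6]
R3 ← R3 + (8)·R1: [0, -55, 2, 37, -4]
R4 ← R4 − R1: [0, 5, 2, 1, 4]
R5 ← R5 + R1: [0, -12, -6, 5, 8]
R3 ← R3 + (11/8)·R2: [0, 0, -25/4, -39/4, 17/4]
R4 ← R4 − (1/8)·R2: [0, 0, 11/4, 21/4, 13/4]
R5 ← R5 + (3/10)·R2: [0, 0, -39/5, -26/5, 49/5]
R6 ← R6 + (11/40)·R2: [0, 0, 7/20, 13/20, -87/20]
R4 ← R4 + (11/25)·R3: [0, 0, 0, 24/25, 128/25]
R5 ← R5 − (156/125)·R3: [0, 0, 0, 871/125, 562/125]
R6 ← R6 + (7/125)·R3: [0, 0, 0, 13/125, -514/125]
R5 ← R5 − (871/120)·R4: [0, 0, 0, 0, -98/3]
R6 ← R6 − (13/120)·R4: [0, 0, 0, 0, -14/3]
R6 ← R6 − (1/7)·R5: [0, 0, 0, 0, 0]
Echelon form has 5 nonzero rows, so rank(T) = 5.
The rank gives the maximum number of linearly independent columns: 5.

5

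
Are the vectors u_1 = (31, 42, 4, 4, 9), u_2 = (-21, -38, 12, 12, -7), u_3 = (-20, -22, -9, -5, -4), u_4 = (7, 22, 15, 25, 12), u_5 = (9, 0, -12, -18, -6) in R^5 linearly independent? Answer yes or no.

Form the matrix with these vectors as rows and row reduce.
R2 ← R2 + (21/31)·R1: [0, -296/31, 456/31, 456/31, -28/31]
R3 ← R3 + (20/31)·R1: [0, 158/31, -199/31, -75/31, 56/31]
R4 ← R4 − (7/31)·R1: [0, 388/31, 437/31, 747/31, 309/31]
R5 ← R5 − (9/31)·R1: [0, -378/31, -408/31, -594/31, -267/31]
R3 ← R3 + (79/148)·R2: [0, 0, 53/37, 201/37, 49/37]
R4 ← R4 + (97/74)·R2: [0, 0, 1235/37, 1605/37, 325/37]
R5 ← R5 − (189/148)·R2: [0, 0, -1182/37, -1404/37, -276/37]
R4 ← R4 − (1235/53)·R3: [0, 0, 0, -4410/53, -1170/53]
R5 ← R5 + (1182/53)·R3: [0, 0, 0, 4410/53, 1170/53]
R5 ← R5 + R4: [0, 0, 0, 0, 0]
4 nonzero rows, so the 5 vectors span a space of dimension 4.
Since 4 < 5, the vectors are linearly dependent.

no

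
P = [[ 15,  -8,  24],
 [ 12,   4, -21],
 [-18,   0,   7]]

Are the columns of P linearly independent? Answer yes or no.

yes

Row reduce P to echelon form.
R2 ← R2 − (4/5)·R1: [0, 52/5, -201/5]
R3 ← R3 + (6/5)·R1: [0, -48/5, 179/5]
R3 ← R3 + (12/13)·R2: [0, 0, -17/13]
3 pivots among 3 columns.
Every column is a pivot column, so the columns are linearly independent.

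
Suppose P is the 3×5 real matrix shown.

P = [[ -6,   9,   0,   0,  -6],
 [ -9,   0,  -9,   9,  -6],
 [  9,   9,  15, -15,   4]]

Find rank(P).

Row reduce to echelon form.
R2 ← R2 − (3/2)·R1: [0, -27/2, -9, 9, 3]
R3 ← R3 + (3/2)·R1: [0, 45/2, 15, -15, -5]
R3 ← R3 + (5/3)·R2: [0, 0, 0, 0, 0]
Echelon form has 2 nonzero rows, so rank(P) = 2.

2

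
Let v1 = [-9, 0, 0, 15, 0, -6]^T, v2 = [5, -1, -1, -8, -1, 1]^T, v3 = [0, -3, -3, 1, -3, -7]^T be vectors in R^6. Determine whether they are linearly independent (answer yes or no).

no

Form the matrix with these vectors as rows and row reduce.
R2 ← R2 + (5/9)·R1: [0, -1, -1, 1/3, -1, -7/3]
R3 ← R3 − (3)·R2: [0, 0, 0, 0, 0, 0]
2 nonzero rows, so the 3 vectors span a space of dimension 2.
Since 2 < 3, the vectors are linearly dependent.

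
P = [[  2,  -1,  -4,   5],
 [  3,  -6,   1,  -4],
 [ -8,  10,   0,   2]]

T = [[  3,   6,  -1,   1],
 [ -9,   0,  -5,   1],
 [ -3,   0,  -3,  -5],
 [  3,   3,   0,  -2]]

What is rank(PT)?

First compute PT:
[[ 42,  27,  15,  11],
 [ 48,   6,  24,   0],
 [-108, -42, -42,  -2]]
Now row reduce the product.
R2 ← R2 − (8/7)·R1: [0, -174/7, 48/7, -88/7]
R3 ← R3 + (18/7)·R1: [0, 192/7, -24/7, 184/7]
R3 ← R3 + (32/29)·R2: [0, 0, 120/29, 360/29]
3 nonzero rows, so rank(PT) = 3.

3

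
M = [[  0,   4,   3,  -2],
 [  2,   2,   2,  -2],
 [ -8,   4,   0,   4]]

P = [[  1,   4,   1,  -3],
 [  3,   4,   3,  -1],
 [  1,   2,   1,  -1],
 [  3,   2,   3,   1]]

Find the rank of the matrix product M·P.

First compute MP:
[[  9,  18,   9,  -9],
 [  4,  16,   4, -12],
 [ 16,  -8,  16,  24]]
Now row reduce the product.
R2 ← R2 − (4/9)·R1: [0, 8, 0, -8]
R3 ← R3 − (16/9)·R1: [0, -40, 0, 40]
R3 ← R3 + (5)·R2: [0, 0, 0, 0]
2 nonzero rows, so rank(MP) = 2.

2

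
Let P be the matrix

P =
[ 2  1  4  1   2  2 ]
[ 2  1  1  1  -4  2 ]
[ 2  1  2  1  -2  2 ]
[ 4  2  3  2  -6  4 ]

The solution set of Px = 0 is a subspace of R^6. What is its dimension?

4

Row reduce to echelon form.
R2 ← R2 − R1: [0, 0, -3, 0, -6, 0]
R3 ← R3 − R1: [0, 0, -2, 0, -4, 0]
R4 ← R4 − (2)·R1: [0, 0, -5, 0, -10, 0]
R3 ← R3 − (2/3)·R2: [0, 0, 0, 0, 0, 0]
R4 ← R4 − (5/3)·R2: [0, 0, 0, 0, 0, 0]
2 nonzero rows, so rank(P) = 2.
P has 6 columns; by rank–nullity, nullity = 6 − 2 = 4.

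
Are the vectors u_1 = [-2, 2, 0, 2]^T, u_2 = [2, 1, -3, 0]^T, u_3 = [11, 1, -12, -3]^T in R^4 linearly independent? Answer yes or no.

no

Form the matrix with these vectors as rows and row reduce.
R2 ← R2 + R1: [0, 3, -3, 2]
R3 ← R3 + (11/2)·R1: [0, 12, -12, 8]
R3 ← R3 − (4)·R2: [0, 0, 0, 0]
2 nonzero rows, so the 3 vectors span a space of dimension 2.
Since 2 < 3, the vectors are linearly dependent.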